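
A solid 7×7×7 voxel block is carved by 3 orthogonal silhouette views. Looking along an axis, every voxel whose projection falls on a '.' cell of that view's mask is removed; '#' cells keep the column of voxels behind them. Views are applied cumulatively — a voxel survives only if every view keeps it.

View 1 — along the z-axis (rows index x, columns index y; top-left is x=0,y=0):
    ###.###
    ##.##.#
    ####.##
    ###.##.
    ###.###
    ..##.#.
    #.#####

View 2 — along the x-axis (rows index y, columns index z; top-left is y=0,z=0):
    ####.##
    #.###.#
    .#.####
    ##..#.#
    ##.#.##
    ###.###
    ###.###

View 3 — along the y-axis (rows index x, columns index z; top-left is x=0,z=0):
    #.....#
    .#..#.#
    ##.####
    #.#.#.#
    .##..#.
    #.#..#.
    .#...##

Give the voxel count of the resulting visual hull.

start: 7×7×7 = 343 voxels
  1. axis=2 (XY plane), |mask|=37  ⇒  voxels=259
  2. axis=0 (YZ plane), |mask|=37  ⇒  voxels=198
  3. axis=1 (XZ plane), |mask|=24  ⇒  voxels=102

voxel count = 102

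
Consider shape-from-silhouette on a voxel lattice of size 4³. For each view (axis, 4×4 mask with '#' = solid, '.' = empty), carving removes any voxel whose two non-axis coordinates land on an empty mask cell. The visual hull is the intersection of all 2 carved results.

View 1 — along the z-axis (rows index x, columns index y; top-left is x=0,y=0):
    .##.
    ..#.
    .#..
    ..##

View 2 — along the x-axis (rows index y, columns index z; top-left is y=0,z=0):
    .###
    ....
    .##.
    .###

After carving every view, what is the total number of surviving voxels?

voxel count = 9

start: 4×4×4 = 64 voxels
after view 1 [z-axis, 6 of 16 cells solid] → remaining = 24
after view 2 [x-axis, 8 of 16 cells solid] → remaining = 9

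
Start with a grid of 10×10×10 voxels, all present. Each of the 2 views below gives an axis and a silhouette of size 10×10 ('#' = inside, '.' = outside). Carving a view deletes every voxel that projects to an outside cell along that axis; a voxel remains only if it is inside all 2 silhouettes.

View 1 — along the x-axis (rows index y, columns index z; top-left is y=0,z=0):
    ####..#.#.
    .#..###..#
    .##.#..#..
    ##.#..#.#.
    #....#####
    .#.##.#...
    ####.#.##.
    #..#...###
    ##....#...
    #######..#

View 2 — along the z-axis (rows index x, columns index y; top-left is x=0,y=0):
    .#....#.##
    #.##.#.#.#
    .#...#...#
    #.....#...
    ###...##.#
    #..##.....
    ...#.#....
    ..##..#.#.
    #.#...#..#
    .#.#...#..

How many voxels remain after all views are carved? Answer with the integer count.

voxel count = 205

full grid |V| = 1000
carve view 1 (along x, YZ-mask fill 53/100): 530 voxels remain
carve view 2 (along z, XY-mask fill 37/100): 205 voxels remain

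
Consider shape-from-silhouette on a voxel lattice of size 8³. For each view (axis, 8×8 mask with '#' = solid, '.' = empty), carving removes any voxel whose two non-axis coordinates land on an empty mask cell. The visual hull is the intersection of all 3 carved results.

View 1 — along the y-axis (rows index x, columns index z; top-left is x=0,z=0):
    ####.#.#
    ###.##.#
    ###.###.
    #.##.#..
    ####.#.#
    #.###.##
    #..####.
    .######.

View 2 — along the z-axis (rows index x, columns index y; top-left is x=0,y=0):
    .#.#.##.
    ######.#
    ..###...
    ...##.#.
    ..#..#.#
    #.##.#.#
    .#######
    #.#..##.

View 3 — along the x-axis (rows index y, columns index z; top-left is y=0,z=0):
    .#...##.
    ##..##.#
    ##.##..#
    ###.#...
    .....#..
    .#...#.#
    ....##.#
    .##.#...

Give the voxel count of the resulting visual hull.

initial block: 8^3 = 512
V1 y: intersect with XZ mask (45 set) -- 360 left
V2 z: intersect with XY mask (36 set) -- 203 left
V3 x: intersect with YZ mask (27 set) -- 89 left

voxel count = 89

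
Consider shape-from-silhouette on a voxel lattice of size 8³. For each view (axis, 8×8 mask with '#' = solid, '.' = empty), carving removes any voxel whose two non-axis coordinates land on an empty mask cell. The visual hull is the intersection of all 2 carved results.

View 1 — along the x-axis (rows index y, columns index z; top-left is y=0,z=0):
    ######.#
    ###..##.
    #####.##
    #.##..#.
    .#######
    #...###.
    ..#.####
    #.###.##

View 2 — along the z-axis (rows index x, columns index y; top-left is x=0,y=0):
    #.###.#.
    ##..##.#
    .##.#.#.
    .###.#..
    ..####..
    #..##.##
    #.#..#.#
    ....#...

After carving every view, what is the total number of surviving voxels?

before carving: 512 voxels (8×8×8)
after view 1 [x-axis, 45 of 64 cells solid] → remaining = 360
after view 2 [z-axis, 32 of 64 cells solid] → remaining = 185

remaining voxels: 185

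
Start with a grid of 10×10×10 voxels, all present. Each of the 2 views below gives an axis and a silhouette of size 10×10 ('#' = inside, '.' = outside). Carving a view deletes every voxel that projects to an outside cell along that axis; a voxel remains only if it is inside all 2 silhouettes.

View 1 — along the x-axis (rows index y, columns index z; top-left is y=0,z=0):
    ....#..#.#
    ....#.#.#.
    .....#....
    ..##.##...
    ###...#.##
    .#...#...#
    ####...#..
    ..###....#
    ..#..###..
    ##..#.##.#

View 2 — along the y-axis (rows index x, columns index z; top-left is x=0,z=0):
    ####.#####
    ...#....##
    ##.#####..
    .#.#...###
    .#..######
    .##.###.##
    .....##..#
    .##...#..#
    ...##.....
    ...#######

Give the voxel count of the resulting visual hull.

initial block: 10^3 = 1000
step 1: project along x, AND mask (39/100) → |grid| = 390
step 2: project along y, AND mask (54/100) → |grid| = 214

voxel count = 214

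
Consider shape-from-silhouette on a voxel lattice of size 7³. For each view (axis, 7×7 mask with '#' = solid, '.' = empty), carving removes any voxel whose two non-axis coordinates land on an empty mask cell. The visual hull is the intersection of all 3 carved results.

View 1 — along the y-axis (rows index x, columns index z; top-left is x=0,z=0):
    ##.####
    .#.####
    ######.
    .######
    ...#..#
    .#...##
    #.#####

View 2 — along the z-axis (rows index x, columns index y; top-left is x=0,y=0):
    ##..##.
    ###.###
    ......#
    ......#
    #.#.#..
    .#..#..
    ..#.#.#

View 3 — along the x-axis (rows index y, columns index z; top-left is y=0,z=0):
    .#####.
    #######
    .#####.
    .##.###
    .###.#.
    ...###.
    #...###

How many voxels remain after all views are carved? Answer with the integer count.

voxel count = 63

start: 7×7×7 = 343 voxels
carve view 1 (along y, XZ-mask fill 34/49): 238 voxels remain
carve view 2 (along z, XY-mask fill 20/49): 96 voxels remain
carve view 3 (along x, YZ-mask fill 33/49): 63 voxels remain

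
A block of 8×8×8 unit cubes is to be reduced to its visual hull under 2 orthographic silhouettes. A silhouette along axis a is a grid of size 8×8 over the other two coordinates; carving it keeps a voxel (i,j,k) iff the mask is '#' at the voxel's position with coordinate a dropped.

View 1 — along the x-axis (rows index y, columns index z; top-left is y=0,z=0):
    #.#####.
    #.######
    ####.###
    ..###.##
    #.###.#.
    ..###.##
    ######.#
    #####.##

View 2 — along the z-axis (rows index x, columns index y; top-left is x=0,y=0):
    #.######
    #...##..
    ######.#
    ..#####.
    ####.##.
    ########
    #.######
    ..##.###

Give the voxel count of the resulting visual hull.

288 voxels

initial block: 8^3 = 512
step 1: project along x, AND mask (49/64) → |grid| = 392
step 2: project along z, AND mask (48/64) → |grid| = 288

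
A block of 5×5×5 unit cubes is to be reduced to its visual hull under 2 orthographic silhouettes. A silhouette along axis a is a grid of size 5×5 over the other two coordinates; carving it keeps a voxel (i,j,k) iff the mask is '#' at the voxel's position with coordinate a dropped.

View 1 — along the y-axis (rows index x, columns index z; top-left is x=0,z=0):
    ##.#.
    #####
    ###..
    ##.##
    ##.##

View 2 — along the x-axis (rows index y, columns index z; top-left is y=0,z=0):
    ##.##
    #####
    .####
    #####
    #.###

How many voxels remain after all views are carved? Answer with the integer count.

full grid |V| = 125
[1] y-view keeps 19 columns → grid now 95
[2] x-view keeps 22 columns → grid now 83

remaining voxels: 83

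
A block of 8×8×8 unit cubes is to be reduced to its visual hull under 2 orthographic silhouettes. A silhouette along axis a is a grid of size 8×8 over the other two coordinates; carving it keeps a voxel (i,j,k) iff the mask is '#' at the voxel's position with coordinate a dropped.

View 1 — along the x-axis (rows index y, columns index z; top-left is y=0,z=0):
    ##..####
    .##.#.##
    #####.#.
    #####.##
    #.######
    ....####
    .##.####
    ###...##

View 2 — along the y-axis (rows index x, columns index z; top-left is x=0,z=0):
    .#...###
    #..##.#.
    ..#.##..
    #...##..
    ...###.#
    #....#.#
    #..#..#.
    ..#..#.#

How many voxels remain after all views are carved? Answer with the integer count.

151 voxels

initial block: 8^3 = 512
  1. axis=0 (YZ plane), |mask|=46  ⇒  voxels=368
  2. axis=1 (XZ plane), |mask|=27  ⇒  voxels=151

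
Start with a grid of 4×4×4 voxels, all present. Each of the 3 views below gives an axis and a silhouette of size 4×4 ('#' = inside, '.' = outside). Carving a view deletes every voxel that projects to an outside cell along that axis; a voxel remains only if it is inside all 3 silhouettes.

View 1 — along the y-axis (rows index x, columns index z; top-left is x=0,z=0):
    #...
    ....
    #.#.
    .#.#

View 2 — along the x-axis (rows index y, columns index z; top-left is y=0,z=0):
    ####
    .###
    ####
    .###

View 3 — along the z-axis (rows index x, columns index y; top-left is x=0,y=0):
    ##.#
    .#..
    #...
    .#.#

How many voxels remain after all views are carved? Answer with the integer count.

before carving: 64 voxels (4×4×4)
V1 y: intersect with XZ mask (5 set) -- 20 left
V2 x: intersect with YZ mask (14 set) -- 16 left
V3 z: intersect with XY mask (7 set) -- 7 left

voxel count = 7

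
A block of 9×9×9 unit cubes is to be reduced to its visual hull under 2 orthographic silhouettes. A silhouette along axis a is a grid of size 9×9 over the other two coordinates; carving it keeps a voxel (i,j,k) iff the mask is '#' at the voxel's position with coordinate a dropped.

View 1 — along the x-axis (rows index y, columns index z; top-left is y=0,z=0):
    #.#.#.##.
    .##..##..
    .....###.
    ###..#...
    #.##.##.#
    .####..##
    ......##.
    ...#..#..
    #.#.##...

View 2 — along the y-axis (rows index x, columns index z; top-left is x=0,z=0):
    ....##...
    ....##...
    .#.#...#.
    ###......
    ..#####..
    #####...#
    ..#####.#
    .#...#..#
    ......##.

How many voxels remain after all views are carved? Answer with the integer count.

start: 9×9×9 = 729 voxels
  1. axis=0 (YZ plane), |mask|=36  ⇒  voxels=324
  2. axis=1 (XZ plane), |mask|=32  ⇒  voxels=128

remaining voxels: 128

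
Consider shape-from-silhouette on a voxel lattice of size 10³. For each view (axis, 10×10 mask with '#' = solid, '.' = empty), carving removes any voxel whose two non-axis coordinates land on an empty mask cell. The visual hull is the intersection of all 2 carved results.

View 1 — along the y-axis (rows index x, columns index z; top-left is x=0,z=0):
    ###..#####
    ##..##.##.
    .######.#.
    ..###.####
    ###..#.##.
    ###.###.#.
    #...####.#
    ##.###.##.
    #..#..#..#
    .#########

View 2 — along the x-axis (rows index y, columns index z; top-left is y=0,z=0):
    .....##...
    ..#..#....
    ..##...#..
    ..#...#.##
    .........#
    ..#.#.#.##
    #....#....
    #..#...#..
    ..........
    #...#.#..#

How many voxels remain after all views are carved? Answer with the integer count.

start: 10×10×10 = 1000 voxels
carve view 1 (along y, XZ-mask fill 67/100): 670 voxels remain
carve view 2 (along x, YZ-mask fill 26/100): 171 voxels remain

|visual hull| = 171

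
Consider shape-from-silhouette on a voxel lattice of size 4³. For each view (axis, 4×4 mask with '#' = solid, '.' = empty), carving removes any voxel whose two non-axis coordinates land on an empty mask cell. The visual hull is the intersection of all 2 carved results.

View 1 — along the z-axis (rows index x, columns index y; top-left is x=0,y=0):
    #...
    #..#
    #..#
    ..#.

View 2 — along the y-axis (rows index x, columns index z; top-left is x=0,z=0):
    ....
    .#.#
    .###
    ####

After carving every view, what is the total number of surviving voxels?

full grid |V| = 64
step 1: project along z, AND mask (6/16) → |grid| = 24
step 2: project along y, AND mask (9/16) → |grid| = 14

|visual hull| = 14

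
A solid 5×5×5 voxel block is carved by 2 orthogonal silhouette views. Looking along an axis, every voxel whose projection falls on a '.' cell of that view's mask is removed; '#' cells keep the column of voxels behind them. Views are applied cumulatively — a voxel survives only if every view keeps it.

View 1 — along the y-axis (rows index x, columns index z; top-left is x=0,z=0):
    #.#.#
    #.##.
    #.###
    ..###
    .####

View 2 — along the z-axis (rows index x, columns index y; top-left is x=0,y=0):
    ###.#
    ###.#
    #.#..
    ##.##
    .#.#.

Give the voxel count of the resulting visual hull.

start: 5×5×5 = 125 voxels
[1] y-view keeps 17 columns → grid now 85
[2] z-view keeps 16 columns → grid now 52

remaining voxels: 52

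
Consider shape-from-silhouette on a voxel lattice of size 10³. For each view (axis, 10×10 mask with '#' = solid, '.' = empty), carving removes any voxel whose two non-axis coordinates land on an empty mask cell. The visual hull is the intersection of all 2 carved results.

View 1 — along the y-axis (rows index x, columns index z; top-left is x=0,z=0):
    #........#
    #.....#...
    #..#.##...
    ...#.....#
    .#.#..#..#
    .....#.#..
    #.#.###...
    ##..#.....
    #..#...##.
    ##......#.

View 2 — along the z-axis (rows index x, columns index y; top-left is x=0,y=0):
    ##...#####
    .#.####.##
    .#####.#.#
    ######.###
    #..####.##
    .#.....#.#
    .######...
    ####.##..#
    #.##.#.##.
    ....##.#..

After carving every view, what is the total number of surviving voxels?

voxel count = 192

initial block: 10^3 = 1000
  1. axis=1 (XZ plane), |mask|=31  ⇒  voxels=310
  2. axis=2 (XY plane), |mask|=62  ⇒  voxels=192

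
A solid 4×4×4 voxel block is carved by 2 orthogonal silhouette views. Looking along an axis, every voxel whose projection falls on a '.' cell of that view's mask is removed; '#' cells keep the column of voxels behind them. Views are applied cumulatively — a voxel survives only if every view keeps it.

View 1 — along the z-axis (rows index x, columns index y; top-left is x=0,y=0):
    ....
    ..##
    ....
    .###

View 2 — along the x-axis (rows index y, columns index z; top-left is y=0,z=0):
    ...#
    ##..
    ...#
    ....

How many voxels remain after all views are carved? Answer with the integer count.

voxel count = 4

before carving: 64 voxels (4×4×4)
V1 z: intersect with XY mask (5 set) -- 20 left
V2 x: intersect with YZ mask (4 set) -- 4 left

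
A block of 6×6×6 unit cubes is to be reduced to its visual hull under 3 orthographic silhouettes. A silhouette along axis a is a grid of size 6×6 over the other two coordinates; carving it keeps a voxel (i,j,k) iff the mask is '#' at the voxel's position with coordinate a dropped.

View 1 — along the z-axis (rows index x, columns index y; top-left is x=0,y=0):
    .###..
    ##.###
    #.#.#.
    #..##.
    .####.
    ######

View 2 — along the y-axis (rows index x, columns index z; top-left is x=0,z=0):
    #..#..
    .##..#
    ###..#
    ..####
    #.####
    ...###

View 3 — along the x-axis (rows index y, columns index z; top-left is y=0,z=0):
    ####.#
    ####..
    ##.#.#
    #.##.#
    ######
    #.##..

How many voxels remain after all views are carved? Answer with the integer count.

before carving: 216 voxels (6×6×6)
V1 z: intersect with XY mask (24 set) -- 144 left
V2 y: intersect with XZ mask (21 set) -- 83 left
V3 x: intersect with YZ mask (26 set) -- 64 left

|visual hull| = 64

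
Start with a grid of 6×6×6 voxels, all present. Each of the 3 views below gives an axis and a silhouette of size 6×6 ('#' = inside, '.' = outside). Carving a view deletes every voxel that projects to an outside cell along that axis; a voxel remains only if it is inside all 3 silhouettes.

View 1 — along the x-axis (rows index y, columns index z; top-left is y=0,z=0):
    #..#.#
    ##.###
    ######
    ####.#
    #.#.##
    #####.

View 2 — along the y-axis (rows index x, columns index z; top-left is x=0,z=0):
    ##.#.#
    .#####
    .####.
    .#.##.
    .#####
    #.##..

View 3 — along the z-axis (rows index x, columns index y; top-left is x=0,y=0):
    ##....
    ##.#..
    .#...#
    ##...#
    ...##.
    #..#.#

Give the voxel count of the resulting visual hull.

remaining voxels: 46

start: 6×6×6 = 216 voxels
carve view 1 (along x, YZ-mask fill 28/36): 168 voxels remain
carve view 2 (along y, XZ-mask fill 24/36): 109 voxels remain
carve view 3 (along z, XY-mask fill 15/36): 46 voxels remain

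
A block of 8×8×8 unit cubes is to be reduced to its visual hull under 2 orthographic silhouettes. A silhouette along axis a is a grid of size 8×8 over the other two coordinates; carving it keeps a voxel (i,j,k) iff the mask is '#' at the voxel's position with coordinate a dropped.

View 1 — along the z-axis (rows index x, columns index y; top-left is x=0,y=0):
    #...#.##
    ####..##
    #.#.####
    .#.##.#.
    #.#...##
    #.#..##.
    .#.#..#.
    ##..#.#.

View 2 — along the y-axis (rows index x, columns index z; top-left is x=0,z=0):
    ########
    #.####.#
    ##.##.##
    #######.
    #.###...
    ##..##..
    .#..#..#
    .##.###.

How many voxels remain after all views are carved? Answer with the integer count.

voxel count = 193

before carving: 512 voxels (8×8×8)
[1] z-view keeps 35 columns → grid now 280
[2] y-view keeps 43 columns → grid now 193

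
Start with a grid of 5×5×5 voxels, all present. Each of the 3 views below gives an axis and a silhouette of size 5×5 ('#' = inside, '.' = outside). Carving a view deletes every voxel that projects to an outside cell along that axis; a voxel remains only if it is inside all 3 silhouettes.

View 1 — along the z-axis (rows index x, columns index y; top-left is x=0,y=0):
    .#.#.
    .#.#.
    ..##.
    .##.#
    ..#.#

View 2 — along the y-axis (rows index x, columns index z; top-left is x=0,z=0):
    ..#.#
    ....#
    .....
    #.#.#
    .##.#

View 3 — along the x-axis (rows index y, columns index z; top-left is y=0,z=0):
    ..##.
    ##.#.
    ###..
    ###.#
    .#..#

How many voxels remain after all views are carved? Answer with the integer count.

voxel count = 11

full grid |V| = 125
after view 1 [z-axis, 11 of 25 cells solid] → remaining = 55
after view 2 [y-axis, 9 of 25 cells solid] → remaining = 21
after view 3 [x-axis, 14 of 25 cells solid] → remaining = 11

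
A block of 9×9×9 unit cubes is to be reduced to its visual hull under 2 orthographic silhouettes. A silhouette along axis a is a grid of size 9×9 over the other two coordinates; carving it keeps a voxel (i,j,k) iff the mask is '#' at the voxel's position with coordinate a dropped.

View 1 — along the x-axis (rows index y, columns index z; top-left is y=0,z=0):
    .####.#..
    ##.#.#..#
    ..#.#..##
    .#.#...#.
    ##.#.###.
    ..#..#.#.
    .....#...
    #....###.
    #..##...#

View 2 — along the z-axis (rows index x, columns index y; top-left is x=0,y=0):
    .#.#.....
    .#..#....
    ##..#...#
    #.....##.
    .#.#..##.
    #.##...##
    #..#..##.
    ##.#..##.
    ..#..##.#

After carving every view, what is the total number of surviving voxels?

full grid |V| = 729
  1. axis=0 (YZ plane), |mask|=35  ⇒  voxels=315
  2. axis=2 (XY plane), |mask|=33  ⇒  voxels=125

voxel count = 125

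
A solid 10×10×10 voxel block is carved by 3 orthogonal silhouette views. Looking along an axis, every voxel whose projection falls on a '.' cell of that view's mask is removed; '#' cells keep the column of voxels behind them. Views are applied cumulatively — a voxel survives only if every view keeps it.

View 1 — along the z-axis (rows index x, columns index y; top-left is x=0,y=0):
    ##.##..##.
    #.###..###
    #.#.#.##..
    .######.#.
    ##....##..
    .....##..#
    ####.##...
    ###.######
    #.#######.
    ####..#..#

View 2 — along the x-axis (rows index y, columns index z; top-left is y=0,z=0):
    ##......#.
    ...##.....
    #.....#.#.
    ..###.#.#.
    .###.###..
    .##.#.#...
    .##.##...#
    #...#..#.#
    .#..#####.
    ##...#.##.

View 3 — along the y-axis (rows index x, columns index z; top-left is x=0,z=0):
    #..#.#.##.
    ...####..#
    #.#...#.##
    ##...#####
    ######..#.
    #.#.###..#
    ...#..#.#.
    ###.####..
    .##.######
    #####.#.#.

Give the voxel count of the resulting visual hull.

remaining voxels: 164

before carving: 1000 voxels (10×10×10)
step 1: project along z, AND mask (61/100) → |grid| = 610
step 2: project along x, AND mask (43/100) → |grid| = 257
step 3: project along y, AND mask (60/100) → |grid| = 164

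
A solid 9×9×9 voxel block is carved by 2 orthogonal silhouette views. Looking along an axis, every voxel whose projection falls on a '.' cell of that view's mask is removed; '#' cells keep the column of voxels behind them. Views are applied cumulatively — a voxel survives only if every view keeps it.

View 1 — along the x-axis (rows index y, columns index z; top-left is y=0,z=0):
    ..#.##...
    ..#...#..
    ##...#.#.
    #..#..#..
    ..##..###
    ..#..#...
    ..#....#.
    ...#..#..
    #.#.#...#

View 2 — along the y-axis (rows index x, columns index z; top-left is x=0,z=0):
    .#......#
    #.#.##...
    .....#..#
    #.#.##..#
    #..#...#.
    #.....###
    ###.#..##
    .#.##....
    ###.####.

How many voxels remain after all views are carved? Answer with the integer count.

|visual hull| = 104

before carving: 729 voxels (9×9×9)
V1 x: intersect with YZ mask (27 set) -- 243 left
V2 y: intersect with XZ mask (36 set) -- 104 left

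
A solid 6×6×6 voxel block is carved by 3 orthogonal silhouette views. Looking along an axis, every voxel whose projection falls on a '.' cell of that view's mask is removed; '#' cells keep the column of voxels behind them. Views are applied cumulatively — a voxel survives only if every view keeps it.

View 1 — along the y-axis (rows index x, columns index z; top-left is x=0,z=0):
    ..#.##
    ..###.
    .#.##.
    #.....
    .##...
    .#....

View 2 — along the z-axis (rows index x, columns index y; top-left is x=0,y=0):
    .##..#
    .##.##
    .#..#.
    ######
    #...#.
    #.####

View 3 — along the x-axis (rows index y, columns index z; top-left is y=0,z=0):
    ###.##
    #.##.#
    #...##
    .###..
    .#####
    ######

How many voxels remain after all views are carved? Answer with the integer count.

voxel count = 32

full grid |V| = 216
[1] y-view keeps 13 columns → grid now 78
[2] z-view keeps 22 columns → grid now 42
[3] x-view keeps 26 columns → grid now 32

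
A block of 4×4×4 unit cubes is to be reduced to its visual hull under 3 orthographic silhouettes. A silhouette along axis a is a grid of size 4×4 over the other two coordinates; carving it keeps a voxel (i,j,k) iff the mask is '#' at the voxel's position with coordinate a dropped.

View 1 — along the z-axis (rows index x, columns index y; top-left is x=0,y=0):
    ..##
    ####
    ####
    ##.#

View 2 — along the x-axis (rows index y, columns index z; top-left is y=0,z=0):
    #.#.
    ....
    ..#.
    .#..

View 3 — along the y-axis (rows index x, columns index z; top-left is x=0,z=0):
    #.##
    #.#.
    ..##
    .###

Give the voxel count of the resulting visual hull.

start: 4×4×4 = 64 voxels
  1. axis=2 (XY plane), |mask|=13  ⇒  voxels=52
  2. axis=0 (YZ plane), |mask|=4  ⇒  voxels=13
  3. axis=1 (XZ plane), |mask|=10  ⇒  voxels=8

voxel count = 8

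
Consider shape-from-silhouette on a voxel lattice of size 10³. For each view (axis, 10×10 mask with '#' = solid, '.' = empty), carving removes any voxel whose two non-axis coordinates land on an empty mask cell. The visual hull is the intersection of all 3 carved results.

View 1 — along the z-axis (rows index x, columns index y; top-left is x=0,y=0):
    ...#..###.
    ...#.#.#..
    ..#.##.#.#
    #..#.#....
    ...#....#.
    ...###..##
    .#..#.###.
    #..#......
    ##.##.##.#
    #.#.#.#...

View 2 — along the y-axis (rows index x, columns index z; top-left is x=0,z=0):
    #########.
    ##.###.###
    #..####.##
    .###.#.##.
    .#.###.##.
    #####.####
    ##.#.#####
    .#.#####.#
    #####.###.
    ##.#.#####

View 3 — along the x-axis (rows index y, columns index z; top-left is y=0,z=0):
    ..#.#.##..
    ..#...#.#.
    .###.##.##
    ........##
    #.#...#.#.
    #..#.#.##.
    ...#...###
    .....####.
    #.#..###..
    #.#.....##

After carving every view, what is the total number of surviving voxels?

start: 10×10×10 = 1000 voxels
carve view 1 (along z, XY-mask fill 40/100): 400 voxels remain
carve view 2 (along y, XZ-mask fill 76/100): 312 voxels remain
carve view 3 (along x, YZ-mask fill 42/100): 126 voxels remain

|visual hull| = 126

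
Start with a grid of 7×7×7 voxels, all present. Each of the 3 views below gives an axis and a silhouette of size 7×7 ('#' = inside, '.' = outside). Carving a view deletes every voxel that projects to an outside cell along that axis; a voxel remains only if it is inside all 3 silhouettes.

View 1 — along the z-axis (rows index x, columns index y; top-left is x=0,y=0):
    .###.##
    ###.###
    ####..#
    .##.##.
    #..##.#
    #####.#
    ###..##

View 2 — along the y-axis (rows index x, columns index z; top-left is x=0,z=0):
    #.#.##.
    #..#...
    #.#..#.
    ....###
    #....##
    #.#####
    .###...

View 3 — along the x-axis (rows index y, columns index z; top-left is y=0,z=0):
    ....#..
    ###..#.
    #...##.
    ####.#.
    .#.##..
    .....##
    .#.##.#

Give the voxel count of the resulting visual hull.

start: 7×7×7 = 343 voxels
V1 z: intersect with XY mask (35 set) -- 245 left
V2 y: intersect with XZ mask (24 set) -- 122 left
V3 x: intersect with YZ mask (22 set) -- 52 left

remaining voxels: 52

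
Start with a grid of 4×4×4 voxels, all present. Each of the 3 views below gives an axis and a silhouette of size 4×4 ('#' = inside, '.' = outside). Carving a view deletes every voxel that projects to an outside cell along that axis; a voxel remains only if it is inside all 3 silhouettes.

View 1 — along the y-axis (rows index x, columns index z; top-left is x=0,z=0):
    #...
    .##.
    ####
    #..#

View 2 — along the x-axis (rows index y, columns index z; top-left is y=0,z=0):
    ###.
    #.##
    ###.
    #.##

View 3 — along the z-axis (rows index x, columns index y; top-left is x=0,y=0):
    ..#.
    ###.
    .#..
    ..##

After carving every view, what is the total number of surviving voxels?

voxel count = 12

full grid |V| = 64
[1] y-view keeps 9 columns → grid now 36
[2] x-view keeps 12 columns → grid now 28
[3] z-view keeps 7 columns → grid now 12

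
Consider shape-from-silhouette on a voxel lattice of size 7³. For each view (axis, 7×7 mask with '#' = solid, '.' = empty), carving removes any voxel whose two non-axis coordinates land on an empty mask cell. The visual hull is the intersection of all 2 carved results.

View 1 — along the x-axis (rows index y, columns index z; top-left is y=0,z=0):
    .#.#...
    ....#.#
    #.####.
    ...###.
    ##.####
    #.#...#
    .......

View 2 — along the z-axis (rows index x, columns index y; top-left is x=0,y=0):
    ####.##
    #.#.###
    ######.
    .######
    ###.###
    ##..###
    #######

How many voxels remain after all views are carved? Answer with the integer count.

voxel count = 123

before carving: 343 voxels (7×7×7)
step 1: project along x, AND mask (21/49) → |grid| = 147
step 2: project along z, AND mask (41/49) → |grid| = 123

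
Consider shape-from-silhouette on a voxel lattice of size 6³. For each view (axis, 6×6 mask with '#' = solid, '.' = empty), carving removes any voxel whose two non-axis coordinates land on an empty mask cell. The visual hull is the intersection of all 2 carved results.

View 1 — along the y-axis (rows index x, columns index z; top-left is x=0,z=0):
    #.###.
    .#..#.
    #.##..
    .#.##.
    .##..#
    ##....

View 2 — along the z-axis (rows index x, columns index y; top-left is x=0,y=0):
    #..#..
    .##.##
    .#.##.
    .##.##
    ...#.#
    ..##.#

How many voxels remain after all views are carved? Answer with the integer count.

before carving: 216 voxels (6×6×6)
[1] y-view keeps 17 columns → grid now 102
[2] z-view keeps 18 columns → grid now 49

voxel count = 49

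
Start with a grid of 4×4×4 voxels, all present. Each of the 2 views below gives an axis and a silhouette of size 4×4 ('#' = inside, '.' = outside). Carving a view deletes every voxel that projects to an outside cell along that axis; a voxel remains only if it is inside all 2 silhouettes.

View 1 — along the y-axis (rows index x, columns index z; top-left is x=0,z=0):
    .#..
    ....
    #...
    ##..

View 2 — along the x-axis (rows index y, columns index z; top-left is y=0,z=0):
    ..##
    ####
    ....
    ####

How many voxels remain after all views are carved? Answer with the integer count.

initial block: 4^3 = 64
step 1: project along y, AND mask (4/16) → |grid| = 16
step 2: project along x, AND mask (10/16) → |grid| = 8

|visual hull| = 8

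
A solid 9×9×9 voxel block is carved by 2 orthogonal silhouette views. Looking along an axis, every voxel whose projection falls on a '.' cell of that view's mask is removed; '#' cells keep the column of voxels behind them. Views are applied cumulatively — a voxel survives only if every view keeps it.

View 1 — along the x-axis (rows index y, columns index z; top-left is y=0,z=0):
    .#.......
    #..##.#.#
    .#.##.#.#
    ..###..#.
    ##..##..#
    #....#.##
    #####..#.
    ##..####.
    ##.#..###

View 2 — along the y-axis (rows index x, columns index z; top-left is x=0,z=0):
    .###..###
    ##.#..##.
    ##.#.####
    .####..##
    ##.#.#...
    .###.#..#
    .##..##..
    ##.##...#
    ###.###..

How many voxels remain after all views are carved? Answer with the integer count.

remaining voxels: 227

before carving: 729 voxels (9×9×9)
[1] x-view keeps 42 columns → grid now 378
[2] y-view keeps 48 columns → grid now 227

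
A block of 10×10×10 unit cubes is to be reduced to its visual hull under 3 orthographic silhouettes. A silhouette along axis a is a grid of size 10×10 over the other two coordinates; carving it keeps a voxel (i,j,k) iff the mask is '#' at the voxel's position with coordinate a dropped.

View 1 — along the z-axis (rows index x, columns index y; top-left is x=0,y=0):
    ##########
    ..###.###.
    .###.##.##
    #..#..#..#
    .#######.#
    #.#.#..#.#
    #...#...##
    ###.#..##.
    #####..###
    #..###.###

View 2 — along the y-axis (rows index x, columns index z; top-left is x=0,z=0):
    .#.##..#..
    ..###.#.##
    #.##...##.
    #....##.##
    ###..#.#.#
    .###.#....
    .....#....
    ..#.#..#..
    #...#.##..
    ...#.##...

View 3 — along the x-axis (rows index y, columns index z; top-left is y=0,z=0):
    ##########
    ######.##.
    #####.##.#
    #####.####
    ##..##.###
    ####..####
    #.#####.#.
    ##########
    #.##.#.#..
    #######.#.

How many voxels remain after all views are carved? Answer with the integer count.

voxel count = 226

before carving: 1000 voxels (10×10×10)
step 1: project along z, AND mask (65/100) → |grid| = 650
step 2: project along y, AND mask (41/100) → |grid| = 274
step 3: project along x, AND mask (80/100) → |grid| = 226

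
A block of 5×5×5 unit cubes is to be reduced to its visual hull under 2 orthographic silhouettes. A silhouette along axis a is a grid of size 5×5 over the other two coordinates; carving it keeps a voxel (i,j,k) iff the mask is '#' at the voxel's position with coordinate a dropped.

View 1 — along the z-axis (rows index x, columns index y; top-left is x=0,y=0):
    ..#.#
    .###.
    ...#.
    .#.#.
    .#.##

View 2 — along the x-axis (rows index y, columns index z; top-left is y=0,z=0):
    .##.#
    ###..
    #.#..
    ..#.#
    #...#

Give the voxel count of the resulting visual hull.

full grid |V| = 125
step 1: project along z, AND mask (11/25) → |grid| = 55
step 2: project along x, AND mask (12/25) → |grid| = 25

25 voxels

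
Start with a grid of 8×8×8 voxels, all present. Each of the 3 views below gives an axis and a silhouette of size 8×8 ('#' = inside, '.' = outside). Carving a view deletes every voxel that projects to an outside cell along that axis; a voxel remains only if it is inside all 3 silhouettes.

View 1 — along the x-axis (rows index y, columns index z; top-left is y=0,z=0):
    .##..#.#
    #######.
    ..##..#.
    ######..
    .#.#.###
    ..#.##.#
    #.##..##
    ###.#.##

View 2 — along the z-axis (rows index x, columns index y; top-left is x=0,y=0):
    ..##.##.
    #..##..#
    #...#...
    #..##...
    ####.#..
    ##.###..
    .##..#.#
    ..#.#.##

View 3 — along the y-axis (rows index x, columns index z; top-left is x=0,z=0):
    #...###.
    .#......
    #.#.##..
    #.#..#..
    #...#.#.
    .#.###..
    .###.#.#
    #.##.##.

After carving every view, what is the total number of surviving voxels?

initial block: 8^3 = 512
after view 1 [x-axis, 40 of 64 cells solid] → remaining = 320
after view 2 [z-axis, 31 of 64 cells solid] → remaining = 152
after view 3 [y-axis, 29 of 64 cells solid] → remaining = 68

68 voxels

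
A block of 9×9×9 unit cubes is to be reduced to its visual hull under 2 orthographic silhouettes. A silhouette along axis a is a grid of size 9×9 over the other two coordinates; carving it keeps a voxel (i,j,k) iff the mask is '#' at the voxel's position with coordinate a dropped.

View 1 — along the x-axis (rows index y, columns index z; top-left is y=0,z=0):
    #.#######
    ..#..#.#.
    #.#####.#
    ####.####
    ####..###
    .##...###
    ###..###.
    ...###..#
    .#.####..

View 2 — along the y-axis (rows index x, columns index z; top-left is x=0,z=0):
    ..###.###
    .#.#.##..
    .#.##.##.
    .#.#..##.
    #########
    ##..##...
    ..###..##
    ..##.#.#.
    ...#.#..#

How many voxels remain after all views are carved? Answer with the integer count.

full grid |V| = 729
  1. axis=0 (YZ plane), |mask|=53  ⇒  voxels=477
  2. axis=1 (XZ plane), |mask|=44  ⇒  voxels=261

261 voxels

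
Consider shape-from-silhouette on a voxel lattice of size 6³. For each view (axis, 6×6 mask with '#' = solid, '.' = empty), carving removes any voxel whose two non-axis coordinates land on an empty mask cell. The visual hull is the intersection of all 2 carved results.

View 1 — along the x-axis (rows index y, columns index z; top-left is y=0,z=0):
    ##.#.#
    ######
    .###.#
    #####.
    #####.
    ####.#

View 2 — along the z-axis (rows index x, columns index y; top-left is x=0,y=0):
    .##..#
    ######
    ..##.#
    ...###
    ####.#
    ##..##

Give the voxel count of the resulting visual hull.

before carving: 216 voxels (6×6×6)
V1 x: intersect with YZ mask (29 set) -- 174 left
V2 z: intersect with XY mask (24 set) -- 117 left

remaining voxels: 117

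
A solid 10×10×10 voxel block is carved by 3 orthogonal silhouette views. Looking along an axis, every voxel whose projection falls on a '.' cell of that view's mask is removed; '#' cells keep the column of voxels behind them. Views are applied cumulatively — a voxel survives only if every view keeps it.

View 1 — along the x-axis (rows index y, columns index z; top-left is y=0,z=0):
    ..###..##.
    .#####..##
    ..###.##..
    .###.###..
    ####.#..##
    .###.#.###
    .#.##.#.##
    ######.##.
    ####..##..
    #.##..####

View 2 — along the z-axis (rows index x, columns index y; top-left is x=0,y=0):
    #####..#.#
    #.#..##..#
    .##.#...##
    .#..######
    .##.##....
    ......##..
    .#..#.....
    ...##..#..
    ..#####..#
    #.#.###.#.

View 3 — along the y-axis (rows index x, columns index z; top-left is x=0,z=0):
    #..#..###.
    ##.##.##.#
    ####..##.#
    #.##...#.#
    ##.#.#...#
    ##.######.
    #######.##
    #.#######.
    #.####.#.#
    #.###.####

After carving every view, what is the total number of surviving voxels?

208 voxels

start: 10×10×10 = 1000 voxels
[1] x-view keeps 64 columns → grid now 640
[2] z-view keeps 47 columns → grid now 304
[3] y-view keeps 69 columns → grid now 208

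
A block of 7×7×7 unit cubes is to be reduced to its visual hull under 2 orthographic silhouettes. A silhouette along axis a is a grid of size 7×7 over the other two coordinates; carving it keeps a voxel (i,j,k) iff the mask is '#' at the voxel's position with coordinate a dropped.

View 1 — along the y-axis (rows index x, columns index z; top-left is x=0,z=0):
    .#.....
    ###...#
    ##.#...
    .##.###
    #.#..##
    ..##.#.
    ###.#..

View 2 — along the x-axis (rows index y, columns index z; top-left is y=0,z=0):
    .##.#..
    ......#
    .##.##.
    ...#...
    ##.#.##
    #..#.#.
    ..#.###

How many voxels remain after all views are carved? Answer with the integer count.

remaining voxels: 71

full grid |V| = 343
[1] y-view keeps 24 columns → grid now 168
[2] x-view keeps 21 columns → grid now 71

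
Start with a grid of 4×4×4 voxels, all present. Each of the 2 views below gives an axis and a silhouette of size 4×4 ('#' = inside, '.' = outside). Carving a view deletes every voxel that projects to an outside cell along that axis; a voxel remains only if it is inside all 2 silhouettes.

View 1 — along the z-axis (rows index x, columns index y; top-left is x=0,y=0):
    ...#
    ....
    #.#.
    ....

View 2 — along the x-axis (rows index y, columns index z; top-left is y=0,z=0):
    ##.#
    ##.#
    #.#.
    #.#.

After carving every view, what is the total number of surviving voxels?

before carving: 64 voxels (4×4×4)
  1. axis=2 (XY plane), |mask|=3  ⇒  voxels=12
  2. axis=0 (YZ plane), |mask|=10  ⇒  voxels=7

voxel count = 7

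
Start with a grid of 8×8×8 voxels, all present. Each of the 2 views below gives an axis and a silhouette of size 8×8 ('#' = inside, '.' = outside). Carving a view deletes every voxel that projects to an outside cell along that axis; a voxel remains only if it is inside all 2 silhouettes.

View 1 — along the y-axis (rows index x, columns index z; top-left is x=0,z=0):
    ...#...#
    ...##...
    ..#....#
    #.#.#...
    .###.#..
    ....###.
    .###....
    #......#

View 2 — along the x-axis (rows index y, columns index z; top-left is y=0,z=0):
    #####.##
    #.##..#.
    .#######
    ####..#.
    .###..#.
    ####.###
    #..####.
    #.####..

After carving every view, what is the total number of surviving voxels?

before carving: 512 voxels (8×8×8)
V1 y: intersect with XZ mask (21 set) -- 168 left
V2 x: intersect with YZ mask (44 set) -- 118 left

voxel count = 118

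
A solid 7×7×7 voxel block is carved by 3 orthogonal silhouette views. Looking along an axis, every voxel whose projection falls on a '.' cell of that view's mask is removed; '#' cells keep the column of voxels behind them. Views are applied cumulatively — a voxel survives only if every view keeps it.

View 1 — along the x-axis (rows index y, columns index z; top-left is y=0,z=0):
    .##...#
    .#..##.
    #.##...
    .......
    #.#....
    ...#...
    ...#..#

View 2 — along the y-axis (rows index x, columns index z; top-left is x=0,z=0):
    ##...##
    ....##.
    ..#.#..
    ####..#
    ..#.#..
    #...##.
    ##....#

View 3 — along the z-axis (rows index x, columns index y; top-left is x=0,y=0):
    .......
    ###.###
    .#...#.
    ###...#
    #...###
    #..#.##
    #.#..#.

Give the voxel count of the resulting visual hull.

initial block: 7^3 = 343
after view 1 [x-axis, 14 of 49 cells solid] → remaining = 98
after view 2 [y-axis, 21 of 49 cells solid] → remaining = 39
after view 3 [z-axis, 23 of 49 cells solid] → remaining = 17

|visual hull| = 17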